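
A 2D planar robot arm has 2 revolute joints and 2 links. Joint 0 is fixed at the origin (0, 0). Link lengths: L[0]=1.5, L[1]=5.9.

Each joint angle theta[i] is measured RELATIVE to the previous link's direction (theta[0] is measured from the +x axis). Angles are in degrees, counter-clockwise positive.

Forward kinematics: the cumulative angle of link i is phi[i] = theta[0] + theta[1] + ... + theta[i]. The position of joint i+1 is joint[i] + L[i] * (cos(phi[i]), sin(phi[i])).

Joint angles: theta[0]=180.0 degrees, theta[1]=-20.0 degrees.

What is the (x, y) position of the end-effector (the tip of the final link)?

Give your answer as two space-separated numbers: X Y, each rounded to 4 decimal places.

Answer: -7.0442 2.0179

Derivation:
joint[0] = (0.0000, 0.0000)  (base)
link 0: phi[0] = 180 = 180 deg
  cos(180 deg) = -1.0000, sin(180 deg) = 0.0000
  joint[1] = (0.0000, 0.0000) + 1.5 * (-1.0000, 0.0000) = (0.0000 + -1.5000, 0.0000 + 0.0000) = (-1.5000, 0.0000)
link 1: phi[1] = 180 + -20 = 160 deg
  cos(160 deg) = -0.9397, sin(160 deg) = 0.3420
  joint[2] = (-1.5000, 0.0000) + 5.9 * (-0.9397, 0.3420) = (-1.5000 + -5.5442, 0.0000 + 2.0179) = (-7.0442, 2.0179)
End effector: (-7.0442, 2.0179)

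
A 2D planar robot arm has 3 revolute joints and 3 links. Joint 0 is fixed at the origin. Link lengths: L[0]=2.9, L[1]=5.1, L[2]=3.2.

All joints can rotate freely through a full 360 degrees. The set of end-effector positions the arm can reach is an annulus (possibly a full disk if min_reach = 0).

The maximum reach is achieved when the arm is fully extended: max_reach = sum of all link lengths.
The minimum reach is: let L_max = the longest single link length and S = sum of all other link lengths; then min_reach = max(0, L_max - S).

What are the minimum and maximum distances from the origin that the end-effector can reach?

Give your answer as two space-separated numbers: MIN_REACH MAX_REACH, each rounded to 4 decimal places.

Answer: 0.0000 11.2000

Derivation:
Link lengths: [2.9, 5.1, 3.2]
max_reach = 2.9 + 5.1 + 3.2 = 11.2
L_max = max([2.9, 5.1, 3.2]) = 5.1
S (sum of others) = 11.2 - 5.1 = 6.1
min_reach = max(0, 5.1 - 6.1) = max(0, -1) = 0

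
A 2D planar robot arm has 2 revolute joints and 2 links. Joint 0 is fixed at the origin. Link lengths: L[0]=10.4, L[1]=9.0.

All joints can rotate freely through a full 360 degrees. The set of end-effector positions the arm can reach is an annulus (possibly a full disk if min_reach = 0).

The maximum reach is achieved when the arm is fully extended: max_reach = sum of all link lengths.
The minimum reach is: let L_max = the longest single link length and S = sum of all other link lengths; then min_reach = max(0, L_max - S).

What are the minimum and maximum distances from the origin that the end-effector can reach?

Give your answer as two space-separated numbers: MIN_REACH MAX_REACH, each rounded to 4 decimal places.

Answer: 1.4000 19.4000

Derivation:
Link lengths: [10.4, 9.0]
max_reach = 10.4 + 9 = 19.4
L_max = max([10.4, 9.0]) = 10.4
S (sum of others) = 19.4 - 10.4 = 9
min_reach = max(0, 10.4 - 9) = max(0, 1.4) = 1.4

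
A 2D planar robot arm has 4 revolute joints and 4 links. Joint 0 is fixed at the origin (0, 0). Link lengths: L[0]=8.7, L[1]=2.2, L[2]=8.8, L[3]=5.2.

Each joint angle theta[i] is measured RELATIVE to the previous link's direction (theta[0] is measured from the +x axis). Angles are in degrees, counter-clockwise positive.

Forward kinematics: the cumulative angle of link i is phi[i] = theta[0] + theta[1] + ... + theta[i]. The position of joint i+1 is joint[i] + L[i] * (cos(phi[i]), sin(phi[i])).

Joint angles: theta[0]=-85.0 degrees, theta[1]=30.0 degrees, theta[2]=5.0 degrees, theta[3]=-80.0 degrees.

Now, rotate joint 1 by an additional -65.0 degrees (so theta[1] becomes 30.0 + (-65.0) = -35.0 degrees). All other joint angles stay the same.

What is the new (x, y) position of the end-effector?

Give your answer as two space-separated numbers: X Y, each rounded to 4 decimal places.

Answer: -9.0836 -17.2018

Derivation:
joint[0] = (0.0000, 0.0000)  (base)
link 0: phi[0] = -85 = -85 deg
  cos(-85 deg) = 0.0872, sin(-85 deg) = -0.9962
  joint[1] = (0.0000, 0.0000) + 8.7 * (0.0872, -0.9962) = (0.0000 + 0.7583, 0.0000 + -8.6669) = (0.7583, -8.6669)
link 1: phi[1] = -85 + -35 = -120 deg
  cos(-120 deg) = -0.5000, sin(-120 deg) = -0.8660
  joint[2] = (0.7583, -8.6669) + 2.2 * (-0.5000, -0.8660) = (0.7583 + -1.1000, -8.6669 + -1.9053) = (-0.3417, -10.5721)
link 2: phi[2] = -85 + -35 + 5 = -115 deg
  cos(-115 deg) = -0.4226, sin(-115 deg) = -0.9063
  joint[3] = (-0.3417, -10.5721) + 8.8 * (-0.4226, -0.9063) = (-0.3417 + -3.7190, -10.5721 + -7.9755) = (-4.0608, -18.5477)
link 3: phi[3] = -85 + -35 + 5 + -80 = -195 deg
  cos(-195 deg) = -0.9659, sin(-195 deg) = 0.2588
  joint[4] = (-4.0608, -18.5477) + 5.2 * (-0.9659, 0.2588) = (-4.0608 + -5.0228, -18.5477 + 1.3459) = (-9.0836, -17.2018)
End effector: (-9.0836, -17.2018)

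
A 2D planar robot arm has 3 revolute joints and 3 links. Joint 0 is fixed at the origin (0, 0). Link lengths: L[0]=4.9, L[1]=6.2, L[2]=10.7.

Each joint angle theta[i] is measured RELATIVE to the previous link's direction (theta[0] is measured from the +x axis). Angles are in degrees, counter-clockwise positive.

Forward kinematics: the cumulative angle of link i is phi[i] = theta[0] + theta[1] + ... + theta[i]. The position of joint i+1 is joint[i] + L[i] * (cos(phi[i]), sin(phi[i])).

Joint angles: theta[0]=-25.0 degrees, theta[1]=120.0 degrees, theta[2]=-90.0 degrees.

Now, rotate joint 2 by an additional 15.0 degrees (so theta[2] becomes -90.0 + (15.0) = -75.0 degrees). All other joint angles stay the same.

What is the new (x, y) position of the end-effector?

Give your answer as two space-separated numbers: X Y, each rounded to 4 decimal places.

Answer: 13.9553 7.7652

Derivation:
joint[0] = (0.0000, 0.0000)  (base)
link 0: phi[0] = -25 = -25 deg
  cos(-25 deg) = 0.9063, sin(-25 deg) = -0.4226
  joint[1] = (0.0000, 0.0000) + 4.9 * (0.9063, -0.4226) = (0.0000 + 4.4409, 0.0000 + -2.0708) = (4.4409, -2.0708)
link 1: phi[1] = -25 + 120 = 95 deg
  cos(95 deg) = -0.0872, sin(95 deg) = 0.9962
  joint[2] = (4.4409, -2.0708) + 6.2 * (-0.0872, 0.9962) = (4.4409 + -0.5404, -2.0708 + 6.1764) = (3.9005, 4.1056)
link 2: phi[2] = -25 + 120 + -75 = 20 deg
  cos(20 deg) = 0.9397, sin(20 deg) = 0.3420
  joint[3] = (3.9005, 4.1056) + 10.7 * (0.9397, 0.3420) = (3.9005 + 10.0547, 4.1056 + 3.6596) = (13.9553, 7.7652)
End effector: (13.9553, 7.7652)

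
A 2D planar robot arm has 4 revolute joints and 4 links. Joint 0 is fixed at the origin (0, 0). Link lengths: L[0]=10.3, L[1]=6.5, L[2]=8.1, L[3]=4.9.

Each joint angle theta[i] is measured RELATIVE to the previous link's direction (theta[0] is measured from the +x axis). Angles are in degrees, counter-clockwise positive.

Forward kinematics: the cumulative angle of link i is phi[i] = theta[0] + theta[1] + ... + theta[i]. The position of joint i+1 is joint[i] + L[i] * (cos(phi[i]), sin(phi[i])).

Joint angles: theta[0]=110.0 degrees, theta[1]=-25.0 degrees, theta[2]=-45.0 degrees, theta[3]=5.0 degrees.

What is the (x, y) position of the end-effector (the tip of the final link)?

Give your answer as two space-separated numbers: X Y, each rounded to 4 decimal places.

Answer: 6.7135 24.8255

Derivation:
joint[0] = (0.0000, 0.0000)  (base)
link 0: phi[0] = 110 = 110 deg
  cos(110 deg) = -0.3420, sin(110 deg) = 0.9397
  joint[1] = (0.0000, 0.0000) + 10.3 * (-0.3420, 0.9397) = (0.0000 + -3.5228, 0.0000 + 9.6788) = (-3.5228, 9.6788)
link 1: phi[1] = 110 + -25 = 85 deg
  cos(85 deg) = 0.0872, sin(85 deg) = 0.9962
  joint[2] = (-3.5228, 9.6788) + 6.5 * (0.0872, 0.9962) = (-3.5228 + 0.5665, 9.6788 + 6.4753) = (-2.9563, 16.1541)
link 2: phi[2] = 110 + -25 + -45 = 40 deg
  cos(40 deg) = 0.7660, sin(40 deg) = 0.6428
  joint[3] = (-2.9563, 16.1541) + 8.1 * (0.7660, 0.6428) = (-2.9563 + 6.2050, 16.1541 + 5.2066) = (3.2487, 21.3607)
link 3: phi[3] = 110 + -25 + -45 + 5 = 45 deg
  cos(45 deg) = 0.7071, sin(45 deg) = 0.7071
  joint[4] = (3.2487, 21.3607) + 4.9 * (0.7071, 0.7071) = (3.2487 + 3.4648, 21.3607 + 3.4648) = (6.7135, 24.8255)
End effector: (6.7135, 24.8255)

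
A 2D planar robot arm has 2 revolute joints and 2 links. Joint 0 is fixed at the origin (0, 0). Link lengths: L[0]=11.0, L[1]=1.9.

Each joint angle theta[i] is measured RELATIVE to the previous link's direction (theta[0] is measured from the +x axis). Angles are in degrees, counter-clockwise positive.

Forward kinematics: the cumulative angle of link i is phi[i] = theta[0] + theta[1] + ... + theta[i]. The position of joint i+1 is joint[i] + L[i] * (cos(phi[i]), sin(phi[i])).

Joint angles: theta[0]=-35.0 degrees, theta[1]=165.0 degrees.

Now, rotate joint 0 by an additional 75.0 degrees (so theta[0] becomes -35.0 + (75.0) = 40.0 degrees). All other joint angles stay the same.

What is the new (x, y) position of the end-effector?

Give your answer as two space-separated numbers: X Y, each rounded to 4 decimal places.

Answer: 6.7045 6.2677

Derivation:
joint[0] = (0.0000, 0.0000)  (base)
link 0: phi[0] = 40 = 40 deg
  cos(40 deg) = 0.7660, sin(40 deg) = 0.6428
  joint[1] = (0.0000, 0.0000) + 11 * (0.7660, 0.6428) = (0.0000 + 8.4265, 0.0000 + 7.0707) = (8.4265, 7.0707)
link 1: phi[1] = 40 + 165 = 205 deg
  cos(205 deg) = -0.9063, sin(205 deg) = -0.4226
  joint[2] = (8.4265, 7.0707) + 1.9 * (-0.9063, -0.4226) = (8.4265 + -1.7220, 7.0707 + -0.8030) = (6.7045, 6.2677)
End effector: (6.7045, 6.2677)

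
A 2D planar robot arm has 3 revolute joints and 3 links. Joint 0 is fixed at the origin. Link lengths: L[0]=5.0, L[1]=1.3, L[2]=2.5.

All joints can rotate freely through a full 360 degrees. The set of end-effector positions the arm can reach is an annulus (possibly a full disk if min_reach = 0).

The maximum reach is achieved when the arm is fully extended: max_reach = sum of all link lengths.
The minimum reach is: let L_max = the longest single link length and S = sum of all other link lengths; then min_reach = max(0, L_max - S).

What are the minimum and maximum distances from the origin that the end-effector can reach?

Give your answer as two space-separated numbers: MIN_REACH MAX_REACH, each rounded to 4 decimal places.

Link lengths: [5.0, 1.3, 2.5]
max_reach = 5 + 1.3 + 2.5 = 8.8
L_max = max([5.0, 1.3, 2.5]) = 5
S (sum of others) = 8.8 - 5 = 3.8
min_reach = max(0, 5 - 3.8) = max(0, 1.2) = 1.2

Answer: 1.2000 8.8000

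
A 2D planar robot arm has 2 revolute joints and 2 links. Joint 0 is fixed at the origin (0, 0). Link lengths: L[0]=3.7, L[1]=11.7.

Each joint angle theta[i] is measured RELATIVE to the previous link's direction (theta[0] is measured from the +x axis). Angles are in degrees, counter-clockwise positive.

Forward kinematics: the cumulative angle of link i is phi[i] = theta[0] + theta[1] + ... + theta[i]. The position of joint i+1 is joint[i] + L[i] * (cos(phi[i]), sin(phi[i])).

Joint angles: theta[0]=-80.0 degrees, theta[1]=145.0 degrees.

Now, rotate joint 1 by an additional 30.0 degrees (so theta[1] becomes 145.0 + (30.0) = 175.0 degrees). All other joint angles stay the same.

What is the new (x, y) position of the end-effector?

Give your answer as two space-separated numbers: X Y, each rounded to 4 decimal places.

joint[0] = (0.0000, 0.0000)  (base)
link 0: phi[0] = -80 = -80 deg
  cos(-80 deg) = 0.1736, sin(-80 deg) = -0.9848
  joint[1] = (0.0000, 0.0000) + 3.7 * (0.1736, -0.9848) = (0.0000 + 0.6425, 0.0000 + -3.6438) = (0.6425, -3.6438)
link 1: phi[1] = -80 + 175 = 95 deg
  cos(95 deg) = -0.0872, sin(95 deg) = 0.9962
  joint[2] = (0.6425, -3.6438) + 11.7 * (-0.0872, 0.9962) = (0.6425 + -1.0197, -3.6438 + 11.6555) = (-0.3772, 8.0117)
End effector: (-0.3772, 8.0117)

Answer: -0.3772 8.0117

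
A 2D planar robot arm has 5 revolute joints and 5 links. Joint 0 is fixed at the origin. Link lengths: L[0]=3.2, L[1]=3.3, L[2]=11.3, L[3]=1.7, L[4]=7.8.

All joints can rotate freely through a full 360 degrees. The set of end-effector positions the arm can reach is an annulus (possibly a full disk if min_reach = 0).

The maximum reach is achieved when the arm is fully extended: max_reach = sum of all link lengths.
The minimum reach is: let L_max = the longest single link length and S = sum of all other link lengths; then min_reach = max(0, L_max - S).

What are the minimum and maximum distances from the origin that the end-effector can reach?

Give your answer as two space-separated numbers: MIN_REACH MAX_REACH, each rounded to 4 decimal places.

Answer: 0.0000 27.3000

Derivation:
Link lengths: [3.2, 3.3, 11.3, 1.7, 7.8]
max_reach = 3.2 + 3.3 + 11.3 + 1.7 + 7.8 = 27.3
L_max = max([3.2, 3.3, 11.3, 1.7, 7.8]) = 11.3
S (sum of others) = 27.3 - 11.3 = 16
min_reach = max(0, 11.3 - 16) = max(0, -4.7) = 0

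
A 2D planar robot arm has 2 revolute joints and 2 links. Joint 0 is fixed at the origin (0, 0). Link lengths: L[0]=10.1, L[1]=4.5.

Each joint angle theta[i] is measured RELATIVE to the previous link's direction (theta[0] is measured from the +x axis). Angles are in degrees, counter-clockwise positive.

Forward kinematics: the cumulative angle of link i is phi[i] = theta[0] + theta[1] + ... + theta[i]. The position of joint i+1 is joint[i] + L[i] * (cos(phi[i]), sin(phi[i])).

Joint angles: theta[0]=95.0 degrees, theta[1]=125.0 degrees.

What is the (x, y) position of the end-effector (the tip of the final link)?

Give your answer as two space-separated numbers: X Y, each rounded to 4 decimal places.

joint[0] = (0.0000, 0.0000)  (base)
link 0: phi[0] = 95 = 95 deg
  cos(95 deg) = -0.0872, sin(95 deg) = 0.9962
  joint[1] = (0.0000, 0.0000) + 10.1 * (-0.0872, 0.9962) = (0.0000 + -0.8803, 0.0000 + 10.0616) = (-0.8803, 10.0616)
link 1: phi[1] = 95 + 125 = 220 deg
  cos(220 deg) = -0.7660, sin(220 deg) = -0.6428
  joint[2] = (-0.8803, 10.0616) + 4.5 * (-0.7660, -0.6428) = (-0.8803 + -3.4472, 10.0616 + -2.8925) = (-4.3275, 7.1690)
End effector: (-4.3275, 7.1690)

Answer: -4.3275 7.1690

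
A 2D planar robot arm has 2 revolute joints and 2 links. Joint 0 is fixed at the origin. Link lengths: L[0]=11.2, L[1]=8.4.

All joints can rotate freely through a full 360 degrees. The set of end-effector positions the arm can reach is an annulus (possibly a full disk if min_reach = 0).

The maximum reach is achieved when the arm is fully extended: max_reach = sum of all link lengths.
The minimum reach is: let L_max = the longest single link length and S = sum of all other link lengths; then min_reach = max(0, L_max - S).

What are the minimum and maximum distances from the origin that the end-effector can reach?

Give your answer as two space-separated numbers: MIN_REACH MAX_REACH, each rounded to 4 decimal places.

Answer: 2.8000 19.6000

Derivation:
Link lengths: [11.2, 8.4]
max_reach = 11.2 + 8.4 = 19.6
L_max = max([11.2, 8.4]) = 11.2
S (sum of others) = 19.6 - 11.2 = 8.4
min_reach = max(0, 11.2 - 8.4) = max(0, 2.8) = 2.8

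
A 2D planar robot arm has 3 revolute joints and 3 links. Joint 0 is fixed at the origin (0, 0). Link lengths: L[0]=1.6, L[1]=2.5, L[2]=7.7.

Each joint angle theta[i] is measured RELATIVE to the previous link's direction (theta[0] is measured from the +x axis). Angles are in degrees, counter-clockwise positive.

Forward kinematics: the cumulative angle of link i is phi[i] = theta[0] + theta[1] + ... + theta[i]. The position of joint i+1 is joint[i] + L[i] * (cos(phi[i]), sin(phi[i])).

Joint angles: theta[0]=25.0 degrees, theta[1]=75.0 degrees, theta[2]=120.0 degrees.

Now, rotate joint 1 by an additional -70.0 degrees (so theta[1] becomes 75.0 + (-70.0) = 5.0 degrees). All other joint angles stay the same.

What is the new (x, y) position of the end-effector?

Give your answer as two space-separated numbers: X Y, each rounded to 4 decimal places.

Answer: -3.0532 5.7762

Derivation:
joint[0] = (0.0000, 0.0000)  (base)
link 0: phi[0] = 25 = 25 deg
  cos(25 deg) = 0.9063, sin(25 deg) = 0.4226
  joint[1] = (0.0000, 0.0000) + 1.6 * (0.9063, 0.4226) = (0.0000 + 1.4501, 0.0000 + 0.6762) = (1.4501, 0.6762)
link 1: phi[1] = 25 + 5 = 30 deg
  cos(30 deg) = 0.8660, sin(30 deg) = 0.5000
  joint[2] = (1.4501, 0.6762) + 2.5 * (0.8660, 0.5000) = (1.4501 + 2.1651, 0.6762 + 1.2500) = (3.6152, 1.9262)
link 2: phi[2] = 25 + 5 + 120 = 150 deg
  cos(150 deg) = -0.8660, sin(150 deg) = 0.5000
  joint[3] = (3.6152, 1.9262) + 7.7 * (-0.8660, 0.5000) = (3.6152 + -6.6684, 1.9262 + 3.8500) = (-3.0532, 5.7762)
End effector: (-3.0532, 5.7762)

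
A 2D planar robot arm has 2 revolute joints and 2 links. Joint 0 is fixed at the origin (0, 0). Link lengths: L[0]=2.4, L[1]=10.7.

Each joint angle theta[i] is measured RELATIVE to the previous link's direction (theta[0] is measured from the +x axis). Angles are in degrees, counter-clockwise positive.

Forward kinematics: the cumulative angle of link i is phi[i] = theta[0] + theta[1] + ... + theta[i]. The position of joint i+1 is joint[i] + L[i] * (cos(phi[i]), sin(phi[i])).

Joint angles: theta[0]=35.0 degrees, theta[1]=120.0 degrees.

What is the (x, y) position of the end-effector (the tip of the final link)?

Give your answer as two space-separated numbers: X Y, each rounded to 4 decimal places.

joint[0] = (0.0000, 0.0000)  (base)
link 0: phi[0] = 35 = 35 deg
  cos(35 deg) = 0.8192, sin(35 deg) = 0.5736
  joint[1] = (0.0000, 0.0000) + 2.4 * (0.8192, 0.5736) = (0.0000 + 1.9660, 0.0000 + 1.3766) = (1.9660, 1.3766)
link 1: phi[1] = 35 + 120 = 155 deg
  cos(155 deg) = -0.9063, sin(155 deg) = 0.4226
  joint[2] = (1.9660, 1.3766) + 10.7 * (-0.9063, 0.4226) = (1.9660 + -9.6975, 1.3766 + 4.5220) = (-7.7315, 5.8986)
End effector: (-7.7315, 5.8986)

Answer: -7.7315 5.8986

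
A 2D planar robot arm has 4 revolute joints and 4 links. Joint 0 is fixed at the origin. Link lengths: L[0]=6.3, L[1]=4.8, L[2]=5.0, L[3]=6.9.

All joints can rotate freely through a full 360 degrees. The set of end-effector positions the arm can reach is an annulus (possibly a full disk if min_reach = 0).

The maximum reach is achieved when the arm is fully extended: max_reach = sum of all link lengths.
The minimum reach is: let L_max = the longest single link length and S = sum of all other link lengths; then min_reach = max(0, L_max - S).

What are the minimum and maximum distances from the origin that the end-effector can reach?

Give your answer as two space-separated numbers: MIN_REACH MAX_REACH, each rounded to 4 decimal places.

Link lengths: [6.3, 4.8, 5.0, 6.9]
max_reach = 6.3 + 4.8 + 5 + 6.9 = 23
L_max = max([6.3, 4.8, 5.0, 6.9]) = 6.9
S (sum of others) = 23 - 6.9 = 16.1
min_reach = max(0, 6.9 - 16.1) = max(0, -9.2) = 0

Answer: 0.0000 23.0000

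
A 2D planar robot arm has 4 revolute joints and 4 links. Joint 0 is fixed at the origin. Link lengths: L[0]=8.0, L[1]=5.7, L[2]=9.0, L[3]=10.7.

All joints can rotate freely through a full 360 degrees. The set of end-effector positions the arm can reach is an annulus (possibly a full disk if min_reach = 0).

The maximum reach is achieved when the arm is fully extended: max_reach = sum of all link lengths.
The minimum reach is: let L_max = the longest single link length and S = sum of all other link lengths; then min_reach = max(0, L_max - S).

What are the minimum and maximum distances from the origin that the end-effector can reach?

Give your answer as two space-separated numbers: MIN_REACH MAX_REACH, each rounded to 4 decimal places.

Answer: 0.0000 33.4000

Derivation:
Link lengths: [8.0, 5.7, 9.0, 10.7]
max_reach = 8 + 5.7 + 9 + 10.7 = 33.4
L_max = max([8.0, 5.7, 9.0, 10.7]) = 10.7
S (sum of others) = 33.4 - 10.7 = 22.7
min_reach = max(0, 10.7 - 22.7) = max(0, -12) = 0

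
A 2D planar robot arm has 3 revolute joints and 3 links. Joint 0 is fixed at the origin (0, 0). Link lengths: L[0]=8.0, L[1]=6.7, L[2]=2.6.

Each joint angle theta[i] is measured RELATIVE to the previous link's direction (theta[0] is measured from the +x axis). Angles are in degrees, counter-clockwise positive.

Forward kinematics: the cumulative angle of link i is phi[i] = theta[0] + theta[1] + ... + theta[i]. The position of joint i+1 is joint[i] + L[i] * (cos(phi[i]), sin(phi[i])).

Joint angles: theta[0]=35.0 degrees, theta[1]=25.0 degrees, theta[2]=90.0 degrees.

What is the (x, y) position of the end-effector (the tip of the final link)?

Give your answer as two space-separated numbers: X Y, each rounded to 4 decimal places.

joint[0] = (0.0000, 0.0000)  (base)
link 0: phi[0] = 35 = 35 deg
  cos(35 deg) = 0.8192, sin(35 deg) = 0.5736
  joint[1] = (0.0000, 0.0000) + 8 * (0.8192, 0.5736) = (0.0000 + 6.5532, 0.0000 + 4.5886) = (6.5532, 4.5886)
link 1: phi[1] = 35 + 25 = 60 deg
  cos(60 deg) = 0.5000, sin(60 deg) = 0.8660
  joint[2] = (6.5532, 4.5886) + 6.7 * (0.5000, 0.8660) = (6.5532 + 3.3500, 4.5886 + 5.8024) = (9.9032, 10.3910)
link 2: phi[2] = 35 + 25 + 90 = 150 deg
  cos(150 deg) = -0.8660, sin(150 deg) = 0.5000
  joint[3] = (9.9032, 10.3910) + 2.6 * (-0.8660, 0.5000) = (9.9032 + -2.2517, 10.3910 + 1.3000) = (7.6516, 11.6910)
End effector: (7.6516, 11.6910)

Answer: 7.6516 11.6910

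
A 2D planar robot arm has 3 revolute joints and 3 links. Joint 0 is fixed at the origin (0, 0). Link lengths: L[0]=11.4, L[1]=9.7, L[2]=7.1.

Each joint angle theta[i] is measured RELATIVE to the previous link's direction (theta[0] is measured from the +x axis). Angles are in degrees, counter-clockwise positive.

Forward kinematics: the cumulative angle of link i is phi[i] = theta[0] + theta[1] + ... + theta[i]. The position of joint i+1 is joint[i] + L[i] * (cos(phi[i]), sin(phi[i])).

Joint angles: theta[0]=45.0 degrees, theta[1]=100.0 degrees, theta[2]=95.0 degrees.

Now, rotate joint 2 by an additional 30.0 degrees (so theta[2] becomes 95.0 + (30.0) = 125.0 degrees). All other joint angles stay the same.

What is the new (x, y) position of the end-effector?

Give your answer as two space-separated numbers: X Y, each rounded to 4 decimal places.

Answer: 0.1152 6.5247

Derivation:
joint[0] = (0.0000, 0.0000)  (base)
link 0: phi[0] = 45 = 45 deg
  cos(45 deg) = 0.7071, sin(45 deg) = 0.7071
  joint[1] = (0.0000, 0.0000) + 11.4 * (0.7071, 0.7071) = (0.0000 + 8.0610, 0.0000 + 8.0610) = (8.0610, 8.0610)
link 1: phi[1] = 45 + 100 = 145 deg
  cos(145 deg) = -0.8192, sin(145 deg) = 0.5736
  joint[2] = (8.0610, 8.0610) + 9.7 * (-0.8192, 0.5736) = (8.0610 + -7.9458, 8.0610 + 5.5637) = (0.1152, 13.6247)
link 2: phi[2] = 45 + 100 + 125 = 270 deg
  cos(270 deg) = -0.0000, sin(270 deg) = -1.0000
  joint[3] = (0.1152, 13.6247) + 7.1 * (-0.0000, -1.0000) = (0.1152 + -0.0000, 13.6247 + -7.1000) = (0.1152, 6.5247)
End effector: (0.1152, 6.5247)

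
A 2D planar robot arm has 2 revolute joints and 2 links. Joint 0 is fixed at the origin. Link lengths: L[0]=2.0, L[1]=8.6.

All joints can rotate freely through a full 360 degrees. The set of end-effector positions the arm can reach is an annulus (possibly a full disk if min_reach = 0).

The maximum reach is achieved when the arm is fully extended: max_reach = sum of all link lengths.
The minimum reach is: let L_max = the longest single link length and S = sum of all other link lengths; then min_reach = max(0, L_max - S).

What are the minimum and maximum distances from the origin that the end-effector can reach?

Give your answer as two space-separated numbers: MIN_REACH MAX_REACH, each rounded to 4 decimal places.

Answer: 6.6000 10.6000

Derivation:
Link lengths: [2.0, 8.6]
max_reach = 2 + 8.6 = 10.6
L_max = max([2.0, 8.6]) = 8.6
S (sum of others) = 10.6 - 8.6 = 2
min_reach = max(0, 8.6 - 2) = max(0, 6.6) = 6.6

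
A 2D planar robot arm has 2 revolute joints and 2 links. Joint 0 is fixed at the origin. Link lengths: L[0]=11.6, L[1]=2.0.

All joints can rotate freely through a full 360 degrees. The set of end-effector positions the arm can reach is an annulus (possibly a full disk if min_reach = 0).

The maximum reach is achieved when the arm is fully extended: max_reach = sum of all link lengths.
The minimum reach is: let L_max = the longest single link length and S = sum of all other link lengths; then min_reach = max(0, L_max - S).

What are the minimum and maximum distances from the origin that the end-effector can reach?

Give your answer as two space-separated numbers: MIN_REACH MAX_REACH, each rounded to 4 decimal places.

Answer: 9.6000 13.6000

Derivation:
Link lengths: [11.6, 2.0]
max_reach = 11.6 + 2 = 13.6
L_max = max([11.6, 2.0]) = 11.6
S (sum of others) = 13.6 - 11.6 = 2
min_reach = max(0, 11.6 - 2) = max(0, 9.6) = 9.6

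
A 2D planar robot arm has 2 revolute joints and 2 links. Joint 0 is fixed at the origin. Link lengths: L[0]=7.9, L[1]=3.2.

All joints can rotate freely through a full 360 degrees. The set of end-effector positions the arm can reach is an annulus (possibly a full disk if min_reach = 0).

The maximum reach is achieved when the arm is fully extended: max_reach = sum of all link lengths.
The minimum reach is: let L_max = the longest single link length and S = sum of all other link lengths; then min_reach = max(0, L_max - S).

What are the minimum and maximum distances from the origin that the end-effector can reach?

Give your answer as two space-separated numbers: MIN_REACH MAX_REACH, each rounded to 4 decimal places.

Link lengths: [7.9, 3.2]
max_reach = 7.9 + 3.2 = 11.1
L_max = max([7.9, 3.2]) = 7.9
S (sum of others) = 11.1 - 7.9 = 3.2
min_reach = max(0, 7.9 - 3.2) = max(0, 4.7) = 4.7

Answer: 4.7000 11.1000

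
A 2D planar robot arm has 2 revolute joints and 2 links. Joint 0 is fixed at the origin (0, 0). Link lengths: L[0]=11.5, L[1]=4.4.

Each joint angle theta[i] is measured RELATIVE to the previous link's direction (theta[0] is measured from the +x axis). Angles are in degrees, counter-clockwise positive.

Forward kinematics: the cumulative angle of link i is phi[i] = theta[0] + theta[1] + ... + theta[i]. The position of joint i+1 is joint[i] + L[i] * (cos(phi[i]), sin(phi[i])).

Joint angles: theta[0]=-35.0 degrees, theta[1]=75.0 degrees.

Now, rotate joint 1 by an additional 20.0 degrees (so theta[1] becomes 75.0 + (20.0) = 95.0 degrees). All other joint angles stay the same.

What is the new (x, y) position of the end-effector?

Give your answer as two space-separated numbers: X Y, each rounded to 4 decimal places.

Answer: 11.6202 -2.7856

Derivation:
joint[0] = (0.0000, 0.0000)  (base)
link 0: phi[0] = -35 = -35 deg
  cos(-35 deg) = 0.8192, sin(-35 deg) = -0.5736
  joint[1] = (0.0000, 0.0000) + 11.5 * (0.8192, -0.5736) = (0.0000 + 9.4202, 0.0000 + -6.5961) = (9.4202, -6.5961)
link 1: phi[1] = -35 + 95 = 60 deg
  cos(60 deg) = 0.5000, sin(60 deg) = 0.8660
  joint[2] = (9.4202, -6.5961) + 4.4 * (0.5000, 0.8660) = (9.4202 + 2.2000, -6.5961 + 3.8105) = (11.6202, -2.7856)
End effector: (11.6202, -2.7856)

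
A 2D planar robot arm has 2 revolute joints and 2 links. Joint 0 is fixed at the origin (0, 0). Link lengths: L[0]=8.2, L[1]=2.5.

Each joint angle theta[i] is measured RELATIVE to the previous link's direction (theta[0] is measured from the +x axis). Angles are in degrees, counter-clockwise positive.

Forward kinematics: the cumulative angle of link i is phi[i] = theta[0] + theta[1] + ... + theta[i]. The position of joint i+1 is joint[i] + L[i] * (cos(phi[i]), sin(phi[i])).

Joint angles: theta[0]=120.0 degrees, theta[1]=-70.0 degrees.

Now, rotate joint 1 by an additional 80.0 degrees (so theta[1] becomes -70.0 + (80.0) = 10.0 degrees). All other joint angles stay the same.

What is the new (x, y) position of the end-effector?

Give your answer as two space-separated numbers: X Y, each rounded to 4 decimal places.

Answer: -5.7070 9.0165

Derivation:
joint[0] = (0.0000, 0.0000)  (base)
link 0: phi[0] = 120 = 120 deg
  cos(120 deg) = -0.5000, sin(120 deg) = 0.8660
  joint[1] = (0.0000, 0.0000) + 8.2 * (-0.5000, 0.8660) = (0.0000 + -4.1000, 0.0000 + 7.1014) = (-4.1000, 7.1014)
link 1: phi[1] = 120 + 10 = 130 deg
  cos(130 deg) = -0.6428, sin(130 deg) = 0.7660
  joint[2] = (-4.1000, 7.1014) + 2.5 * (-0.6428, 0.7660) = (-4.1000 + -1.6070, 7.1014 + 1.9151) = (-5.7070, 9.0165)
End effector: (-5.7070, 9.0165)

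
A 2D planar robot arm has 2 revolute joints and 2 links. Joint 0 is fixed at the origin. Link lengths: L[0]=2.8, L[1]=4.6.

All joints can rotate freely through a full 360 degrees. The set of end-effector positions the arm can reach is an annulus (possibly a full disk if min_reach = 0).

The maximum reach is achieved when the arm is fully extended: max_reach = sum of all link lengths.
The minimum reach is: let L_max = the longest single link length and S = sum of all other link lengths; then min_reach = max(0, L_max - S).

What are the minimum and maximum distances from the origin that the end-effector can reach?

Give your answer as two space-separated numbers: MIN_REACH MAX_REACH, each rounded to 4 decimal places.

Link lengths: [2.8, 4.6]
max_reach = 2.8 + 4.6 = 7.4
L_max = max([2.8, 4.6]) = 4.6
S (sum of others) = 7.4 - 4.6 = 2.8
min_reach = max(0, 4.6 - 2.8) = max(0, 1.8) = 1.8

Answer: 1.8000 7.4000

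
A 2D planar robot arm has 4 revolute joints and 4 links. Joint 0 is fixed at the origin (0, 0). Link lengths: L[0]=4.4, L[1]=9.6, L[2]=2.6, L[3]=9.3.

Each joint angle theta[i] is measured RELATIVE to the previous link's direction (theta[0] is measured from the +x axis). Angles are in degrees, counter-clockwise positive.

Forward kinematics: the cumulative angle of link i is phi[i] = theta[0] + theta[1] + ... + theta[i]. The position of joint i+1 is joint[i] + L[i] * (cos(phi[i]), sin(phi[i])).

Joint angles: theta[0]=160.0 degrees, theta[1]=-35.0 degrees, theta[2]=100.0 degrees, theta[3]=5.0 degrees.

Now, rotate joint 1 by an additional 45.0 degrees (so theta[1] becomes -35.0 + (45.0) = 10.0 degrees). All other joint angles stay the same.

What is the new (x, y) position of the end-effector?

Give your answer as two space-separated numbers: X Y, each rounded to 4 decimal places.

Answer: -12.7783 -8.6927

Derivation:
joint[0] = (0.0000, 0.0000)  (base)
link 0: phi[0] = 160 = 160 deg
  cos(160 deg) = -0.9397, sin(160 deg) = 0.3420
  joint[1] = (0.0000, 0.0000) + 4.4 * (-0.9397, 0.3420) = (0.0000 + -4.1346, 0.0000 + 1.5049) = (-4.1346, 1.5049)
link 1: phi[1] = 160 + 10 = 170 deg
  cos(170 deg) = -0.9848, sin(170 deg) = 0.1736
  joint[2] = (-4.1346, 1.5049) + 9.6 * (-0.9848, 0.1736) = (-4.1346 + -9.4542, 1.5049 + 1.6670) = (-13.5888, 3.1719)
link 2: phi[2] = 160 + 10 + 100 = 270 deg
  cos(270 deg) = -0.0000, sin(270 deg) = -1.0000
  joint[3] = (-13.5888, 3.1719) + 2.6 * (-0.0000, -1.0000) = (-13.5888 + -0.0000, 3.1719 + -2.6000) = (-13.5888, 0.5719)
link 3: phi[3] = 160 + 10 + 100 + 5 = 275 deg
  cos(275 deg) = 0.0872, sin(275 deg) = -0.9962
  joint[4] = (-13.5888, 0.5719) + 9.3 * (0.0872, -0.9962) = (-13.5888 + 0.8105, 0.5719 + -9.2646) = (-12.7783, -8.6927)
End effector: (-12.7783, -8.6927)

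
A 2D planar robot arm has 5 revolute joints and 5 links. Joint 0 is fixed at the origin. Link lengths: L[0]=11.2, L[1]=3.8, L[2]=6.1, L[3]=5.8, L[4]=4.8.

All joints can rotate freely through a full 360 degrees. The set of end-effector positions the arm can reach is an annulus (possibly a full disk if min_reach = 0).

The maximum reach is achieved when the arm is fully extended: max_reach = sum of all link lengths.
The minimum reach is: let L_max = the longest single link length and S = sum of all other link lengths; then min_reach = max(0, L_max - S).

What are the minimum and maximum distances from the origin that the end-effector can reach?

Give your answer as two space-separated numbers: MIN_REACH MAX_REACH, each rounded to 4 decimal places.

Answer: 0.0000 31.7000

Derivation:
Link lengths: [11.2, 3.8, 6.1, 5.8, 4.8]
max_reach = 11.2 + 3.8 + 6.1 + 5.8 + 4.8 = 31.7
L_max = max([11.2, 3.8, 6.1, 5.8, 4.8]) = 11.2
S (sum of others) = 31.7 - 11.2 = 20.5
min_reach = max(0, 11.2 - 20.5) = max(0, -9.3) = 0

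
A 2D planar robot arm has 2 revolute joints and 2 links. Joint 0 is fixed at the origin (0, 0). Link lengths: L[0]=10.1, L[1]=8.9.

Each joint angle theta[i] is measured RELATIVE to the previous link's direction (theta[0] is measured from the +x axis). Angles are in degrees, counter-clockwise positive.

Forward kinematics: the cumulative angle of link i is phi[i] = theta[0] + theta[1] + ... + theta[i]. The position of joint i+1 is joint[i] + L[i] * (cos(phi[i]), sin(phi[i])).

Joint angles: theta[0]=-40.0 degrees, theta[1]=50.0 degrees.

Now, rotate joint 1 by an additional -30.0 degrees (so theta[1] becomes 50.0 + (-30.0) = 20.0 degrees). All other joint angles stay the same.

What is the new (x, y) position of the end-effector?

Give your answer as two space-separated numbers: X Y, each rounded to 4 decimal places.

Answer: 16.1003 -9.5361

Derivation:
joint[0] = (0.0000, 0.0000)  (base)
link 0: phi[0] = -40 = -40 deg
  cos(-40 deg) = 0.7660, sin(-40 deg) = -0.6428
  joint[1] = (0.0000, 0.0000) + 10.1 * (0.7660, -0.6428) = (0.0000 + 7.7370, 0.0000 + -6.4922) = (7.7370, -6.4922)
link 1: phi[1] = -40 + 20 = -20 deg
  cos(-20 deg) = 0.9397, sin(-20 deg) = -0.3420
  joint[2] = (7.7370, -6.4922) + 8.9 * (0.9397, -0.3420) = (7.7370 + 8.3633, -6.4922 + -3.0440) = (16.1003, -9.5361)
End effector: (16.1003, -9.5361)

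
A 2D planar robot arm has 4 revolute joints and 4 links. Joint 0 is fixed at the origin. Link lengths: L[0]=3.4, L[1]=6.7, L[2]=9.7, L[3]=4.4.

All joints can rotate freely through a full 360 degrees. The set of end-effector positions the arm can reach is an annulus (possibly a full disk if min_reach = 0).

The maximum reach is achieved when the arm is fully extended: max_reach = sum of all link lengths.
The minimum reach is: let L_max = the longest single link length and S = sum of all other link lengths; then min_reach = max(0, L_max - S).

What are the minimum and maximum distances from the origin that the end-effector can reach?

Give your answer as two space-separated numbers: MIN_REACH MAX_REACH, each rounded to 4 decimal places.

Link lengths: [3.4, 6.7, 9.7, 4.4]
max_reach = 3.4 + 6.7 + 9.7 + 4.4 = 24.2
L_max = max([3.4, 6.7, 9.7, 4.4]) = 9.7
S (sum of others) = 24.2 - 9.7 = 14.5
min_reach = max(0, 9.7 - 14.5) = max(0, -4.8) = 0

Answer: 0.0000 24.2000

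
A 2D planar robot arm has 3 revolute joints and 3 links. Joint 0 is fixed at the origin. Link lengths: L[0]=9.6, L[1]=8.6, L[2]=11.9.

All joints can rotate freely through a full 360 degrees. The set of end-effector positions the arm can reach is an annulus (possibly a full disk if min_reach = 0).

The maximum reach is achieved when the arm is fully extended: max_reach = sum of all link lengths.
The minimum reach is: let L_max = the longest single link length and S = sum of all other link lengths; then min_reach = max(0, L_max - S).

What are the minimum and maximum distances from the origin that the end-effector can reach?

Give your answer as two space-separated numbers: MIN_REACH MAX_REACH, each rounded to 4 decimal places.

Link lengths: [9.6, 8.6, 11.9]
max_reach = 9.6 + 8.6 + 11.9 = 30.1
L_max = max([9.6, 8.6, 11.9]) = 11.9
S (sum of others) = 30.1 - 11.9 = 18.2
min_reach = max(0, 11.9 - 18.2) = max(0, -6.3) = 0

Answer: 0.0000 30.1000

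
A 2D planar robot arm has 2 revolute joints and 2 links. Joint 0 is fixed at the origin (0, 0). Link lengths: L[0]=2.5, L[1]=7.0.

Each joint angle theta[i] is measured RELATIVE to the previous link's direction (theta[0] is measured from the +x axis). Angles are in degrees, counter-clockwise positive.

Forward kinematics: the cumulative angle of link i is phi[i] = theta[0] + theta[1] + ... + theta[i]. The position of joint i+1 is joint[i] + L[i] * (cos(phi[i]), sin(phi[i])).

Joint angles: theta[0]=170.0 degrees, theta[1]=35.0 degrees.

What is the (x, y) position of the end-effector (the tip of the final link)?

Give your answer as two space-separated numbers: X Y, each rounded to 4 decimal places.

joint[0] = (0.0000, 0.0000)  (base)
link 0: phi[0] = 170 = 170 deg
  cos(170 deg) = -0.9848, sin(170 deg) = 0.1736
  joint[1] = (0.0000, 0.0000) + 2.5 * (-0.9848, 0.1736) = (0.0000 + -2.4620, 0.0000 + 0.4341) = (-2.4620, 0.4341)
link 1: phi[1] = 170 + 35 = 205 deg
  cos(205 deg) = -0.9063, sin(205 deg) = -0.4226
  joint[2] = (-2.4620, 0.4341) + 7 * (-0.9063, -0.4226) = (-2.4620 + -6.3442, 0.4341 + -2.9583) = (-8.8062, -2.5242)
End effector: (-8.8062, -2.5242)

Answer: -8.8062 -2.5242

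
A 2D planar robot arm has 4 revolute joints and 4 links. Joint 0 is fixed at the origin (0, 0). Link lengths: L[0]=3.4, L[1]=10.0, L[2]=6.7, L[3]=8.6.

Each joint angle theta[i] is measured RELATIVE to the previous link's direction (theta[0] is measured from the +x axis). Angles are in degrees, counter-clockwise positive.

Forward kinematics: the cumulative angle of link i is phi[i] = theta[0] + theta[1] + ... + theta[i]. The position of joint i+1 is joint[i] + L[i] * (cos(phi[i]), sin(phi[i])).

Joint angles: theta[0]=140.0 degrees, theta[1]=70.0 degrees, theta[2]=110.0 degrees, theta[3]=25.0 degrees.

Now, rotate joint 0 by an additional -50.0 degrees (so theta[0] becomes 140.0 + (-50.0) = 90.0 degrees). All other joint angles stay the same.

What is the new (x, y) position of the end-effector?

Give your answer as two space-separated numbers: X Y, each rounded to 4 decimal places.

joint[0] = (0.0000, 0.0000)  (base)
link 0: phi[0] = 90 = 90 deg
  cos(90 deg) = 0.0000, sin(90 deg) = 1.0000
  joint[1] = (0.0000, 0.0000) + 3.4 * (0.0000, 1.0000) = (0.0000 + 0.0000, 0.0000 + 3.4000) = (0.0000, 3.4000)
link 1: phi[1] = 90 + 70 = 160 deg
  cos(160 deg) = -0.9397, sin(160 deg) = 0.3420
  joint[2] = (0.0000, 3.4000) + 10 * (-0.9397, 0.3420) = (0.0000 + -9.3969, 3.4000 + 3.4202) = (-9.3969, 6.8202)
link 2: phi[2] = 90 + 70 + 110 = 270 deg
  cos(270 deg) = -0.0000, sin(270 deg) = -1.0000
  joint[3] = (-9.3969, 6.8202) + 6.7 * (-0.0000, -1.0000) = (-9.3969 + -0.0000, 6.8202 + -6.7000) = (-9.3969, 0.1202)
link 3: phi[3] = 90 + 70 + 110 + 25 = 295 deg
  cos(295 deg) = 0.4226, sin(295 deg) = -0.9063
  joint[4] = (-9.3969, 0.1202) + 8.6 * (0.4226, -0.9063) = (-9.3969 + 3.6345, 0.1202 + -7.7942) = (-5.7624, -7.6740)
End effector: (-5.7624, -7.6740)

Answer: -5.7624 -7.6740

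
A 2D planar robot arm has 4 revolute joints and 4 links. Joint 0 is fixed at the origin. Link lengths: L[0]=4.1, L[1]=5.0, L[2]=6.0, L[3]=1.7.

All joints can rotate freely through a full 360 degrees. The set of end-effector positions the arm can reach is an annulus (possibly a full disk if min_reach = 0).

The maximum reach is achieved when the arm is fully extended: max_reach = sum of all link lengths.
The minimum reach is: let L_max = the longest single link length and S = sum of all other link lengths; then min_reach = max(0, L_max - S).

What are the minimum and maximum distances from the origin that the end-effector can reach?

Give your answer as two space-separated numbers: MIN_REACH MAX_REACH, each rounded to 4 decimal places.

Answer: 0.0000 16.8000

Derivation:
Link lengths: [4.1, 5.0, 6.0, 1.7]
max_reach = 4.1 + 5 + 6 + 1.7 = 16.8
L_max = max([4.1, 5.0, 6.0, 1.7]) = 6
S (sum of others) = 16.8 - 6 = 10.8
min_reach = max(0, 6 - 10.8) = max(0, -4.8) = 0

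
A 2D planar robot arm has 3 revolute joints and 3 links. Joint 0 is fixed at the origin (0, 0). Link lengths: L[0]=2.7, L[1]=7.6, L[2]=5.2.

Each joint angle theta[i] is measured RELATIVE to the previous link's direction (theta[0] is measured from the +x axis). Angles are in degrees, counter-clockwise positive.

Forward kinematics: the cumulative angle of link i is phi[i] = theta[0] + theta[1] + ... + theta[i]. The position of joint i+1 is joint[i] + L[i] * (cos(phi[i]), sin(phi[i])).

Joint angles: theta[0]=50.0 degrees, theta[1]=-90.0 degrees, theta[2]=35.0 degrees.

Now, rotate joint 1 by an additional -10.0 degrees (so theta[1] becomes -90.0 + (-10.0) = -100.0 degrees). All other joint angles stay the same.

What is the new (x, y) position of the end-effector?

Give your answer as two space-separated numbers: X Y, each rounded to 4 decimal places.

joint[0] = (0.0000, 0.0000)  (base)
link 0: phi[0] = 50 = 50 deg
  cos(50 deg) = 0.6428, sin(50 deg) = 0.7660
  joint[1] = (0.0000, 0.0000) + 2.7 * (0.6428, 0.7660) = (0.0000 + 1.7355, 0.0000 + 2.0683) = (1.7355, 2.0683)
link 1: phi[1] = 50 + -100 = -50 deg
  cos(-50 deg) = 0.6428, sin(-50 deg) = -0.7660
  joint[2] = (1.7355, 2.0683) + 7.6 * (0.6428, -0.7660) = (1.7355 + 4.8852, 2.0683 + -5.8219) = (6.6207, -3.7536)
link 2: phi[2] = 50 + -100 + 35 = -15 deg
  cos(-15 deg) = 0.9659, sin(-15 deg) = -0.2588
  joint[3] = (6.6207, -3.7536) + 5.2 * (0.9659, -0.2588) = (6.6207 + 5.0228, -3.7536 + -1.3459) = (11.6435, -5.0995)
End effector: (11.6435, -5.0995)

Answer: 11.6435 -5.0995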